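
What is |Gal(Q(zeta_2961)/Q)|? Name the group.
|Gal(Q(zeta_2961)/Q)| = phi(2961) = 1656; group ≅ (Z/2961Z)^* ≅ Z/6Z × Z/6Z × Z/46Z

The n-th cyclotomic polynomial Φ_2961(x) is the minimal polynomial of zeta_2961 over Q and has degree phi(2961) = 1656. So Q(zeta_2961) is a degree-1656 Galois extension with Galois group (Z/2961Z)^*. By CRT, (Z/2961Z)^* ≅ (Z/9Z)^* × (Z/7Z)^* × (Z/47Z)^*. Each prime-power unit group is (Z/9Z)^* ≅ Z/6Z; (Z/7Z)^* ≅ Z/6Z; (Z/47Z)^* ≅ Z/46Z. Hence Gal(Q(zeta_2961)/Q) ≅ Z/6Z × Z/6Z × Z/46Z.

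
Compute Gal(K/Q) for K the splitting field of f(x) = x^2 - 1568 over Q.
Gal(K/Q) = Z/2Z (cyclic of order 2)

x^2 - 1568 is irreducible over Q since 1568 is not a rational square. The splitting field Q(sqrt(1568)) has degree 2 over Q, and its unique nontrivial automorphism is sqrt(1568) ↦ -sqrt(1568). Hence Gal(Q(sqrt(1568))/Q) = Z/2Z.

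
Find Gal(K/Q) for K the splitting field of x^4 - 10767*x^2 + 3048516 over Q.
Gal(K/Q) = Z/2Z (cyclic of order 2)

f factors as (x^2 - 10476)(x^2 - 291), so the splitting field is K = Q(sqrt(10476), sqrt(291)). The squarefree part of 10476 is 291 and the squarefree part of 291 is also 291, so sqrt(10476) and sqrt(291) are both rational multiples of sqrt(291). Hence Q(sqrt(10476)) = Q(sqrt(291)) = Q(sqrt(291)), and the splitting field collapses to a single degree-2 extension with Galois group Z/2Z.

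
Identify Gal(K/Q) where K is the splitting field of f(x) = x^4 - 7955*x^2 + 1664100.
Gal(K/Q) = Z/2Z (cyclic of order 2)

f factors as (x^2 - 7740)(x^2 - 215), so the splitting field is K = Q(sqrt(7740), sqrt(215)). The squarefree part of 7740 is 215 and the squarefree part of 215 is also 215, so sqrt(7740) and sqrt(215) are both rational multiples of sqrt(215). Hence Q(sqrt(7740)) = Q(sqrt(215)) = Q(sqrt(215)), and the splitting field collapses to a single degree-2 extension with Galois group Z/2Z.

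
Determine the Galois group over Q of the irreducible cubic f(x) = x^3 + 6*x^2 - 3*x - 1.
Gal(K/Q) = S_3 (symmetric group of order 6)

Compute the discriminant of x^3 + (6)*x^2 + (-3)*x + (-1): Δ = 1593. Since Δ is not a rational square, the Galois group is not contained in A_3; it must be the full S_3 (irreducibility of the cubic rules out anything smaller).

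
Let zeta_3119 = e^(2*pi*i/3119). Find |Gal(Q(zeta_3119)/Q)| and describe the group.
|Gal(Q(zeta_3119)/Q)| = phi(3119) = 3118; group ≅ (Z/3119Z)^* ≅ Z/3118Z

The n-th cyclotomic polynomial Φ_3119(x) is the minimal polynomial of zeta_3119 over Q and has degree phi(3119) = 3118. So Q(zeta_3119) is a degree-3118 Galois extension with Galois group (Z/3119Z)^*. (Z/3119Z)^* is cyclic since 3119 is an odd prime power (or 4). Hence Gal(Q(zeta_3119)/Q) ≅ Z/3118Z.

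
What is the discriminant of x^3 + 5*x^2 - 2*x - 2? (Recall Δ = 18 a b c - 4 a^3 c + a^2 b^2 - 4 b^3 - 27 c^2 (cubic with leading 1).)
Δ = 1384

For x^3 + a x^2 + b x + c the discriminant is Δ = 18 a b c - 4 a^3 c + a^2 b^2 - 4 b^3 - 27 c^2.
Plug a = 5, b = -2, c = -2:
  18*(5)*(-2)*(-2) - 4*(5)^3*(-2) + (5)^2*(-2)^2 - 4*(-2)^3 - 27*(-2)^2
  = 360 + (1000) + 100 + (32) + (-108)
  = 1384.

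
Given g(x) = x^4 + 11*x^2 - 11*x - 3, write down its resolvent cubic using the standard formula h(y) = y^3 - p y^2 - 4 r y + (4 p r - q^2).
h(y) = y^3 - 11*y^2 + 12*y - 253

Identify coefficients: p = 11, q = -11, r = -3.
Plug into h(y) = y^3 - p y^2 - 4 r y + (4 p r - q^2):
  h(y) = y^3 - (11) y^2 - 4*(-3) y + (4*(11)*(-3) - (-11)^2)
       = y^3 + (-11) y^2 + (12) y + (-253).
Simplifying: h(y) = y^3 - 11*y^2 + 12*y - 253.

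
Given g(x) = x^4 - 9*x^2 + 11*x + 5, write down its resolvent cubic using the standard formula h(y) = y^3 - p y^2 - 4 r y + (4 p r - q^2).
h(y) = y^3 + 9*y^2 - 20*y - 301

Identify coefficients: p = -9, q = 11, r = 5.
Plug into h(y) = y^3 - p y^2 - 4 r y + (4 p r - q^2):
  h(y) = y^3 - (-9) y^2 - 4*(5) y + (4*(-9)*(5) - (11)^2)
       = y^3 + (9) y^2 + (-20) y + (-301).
Simplifying: h(y) = y^3 + 9*y^2 - 20*y - 301.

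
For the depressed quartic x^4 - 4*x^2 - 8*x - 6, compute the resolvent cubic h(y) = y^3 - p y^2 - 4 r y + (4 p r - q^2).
h(y) = y^3 + 4*y^2 + 24*y + 32

Identify coefficients: p = -4, q = -8, r = -6.
Plug into h(y) = y^3 - p y^2 - 4 r y + (4 p r - q^2):
  h(y) = y^3 - (-4) y^2 - 4*(-6) y + (4*(-4)*(-6) - (-8)^2)
       = y^3 + (4) y^2 + (24) y + (32).
Simplifying: h(y) = y^3 + 4*y^2 + 24*y + 32.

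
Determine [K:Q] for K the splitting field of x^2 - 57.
[K:Q] = 2

The polynomial x^2 - 57 is irreducible over Q since 57 is not a perfect square. Its splitting field is Q(sqrt(57)), which has degree 2 over Q.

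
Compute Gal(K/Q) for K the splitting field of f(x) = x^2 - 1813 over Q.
Gal(K/Q) = Z/2Z (cyclic of order 2)

x^2 - 1813 is irreducible over Q since 1813 is not a rational square. The splitting field Q(sqrt(1813)) has degree 2 over Q, and its unique nontrivial automorphism is sqrt(1813) ↦ -sqrt(1813). Hence Gal(Q(sqrt(1813))/Q) = Z/2Z.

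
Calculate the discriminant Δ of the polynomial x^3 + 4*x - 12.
Δ = -4144

For a depressed cubic x^3 + p x + q the discriminant is Δ = -4 p^3 - 27 q^2 = -4*(4)^3 - 27*(-12)^2 = -256 - 3888 = -4144.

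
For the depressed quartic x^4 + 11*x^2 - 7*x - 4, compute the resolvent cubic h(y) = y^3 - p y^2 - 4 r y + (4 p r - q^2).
h(y) = y^3 - 11*y^2 + 16*y - 225

Identify coefficients: p = 11, q = -7, r = -4.
Plug into h(y) = y^3 - p y^2 - 4 r y + (4 p r - q^2):
  h(y) = y^3 - (11) y^2 - 4*(-4) y + (4*(11)*(-4) - (-7)^2)
       = y^3 + (-11) y^2 + (16) y + (-225).
Simplifying: h(y) = y^3 - 11*y^2 + 16*y - 225.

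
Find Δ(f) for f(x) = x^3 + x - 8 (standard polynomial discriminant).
Δ = -1732

For a depressed cubic x^3 + p x + q the discriminant is Δ = -4 p^3 - 27 q^2 = -4*(1)^3 - 27*(-8)^2 = -4 - 1728 = -1732.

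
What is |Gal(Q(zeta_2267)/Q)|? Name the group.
|Gal(Q(zeta_2267)/Q)| = phi(2267) = 2266; group ≅ (Z/2267Z)^* ≅ Z/2266Z

The n-th cyclotomic polynomial Φ_2267(x) is the minimal polynomial of zeta_2267 over Q and has degree phi(2267) = 2266. So Q(zeta_2267) is a degree-2266 Galois extension with Galois group (Z/2267Z)^*. (Z/2267Z)^* is cyclic since 2267 is an odd prime power (or 4). Hence Gal(Q(zeta_2267)/Q) ≅ Z/2266Z.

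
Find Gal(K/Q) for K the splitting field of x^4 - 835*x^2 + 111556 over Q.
Gal(K/Q) = Z/2Z (cyclic of order 2)

f factors as (x^2 - 167)(x^2 - 668), so the splitting field is K = Q(sqrt(167), sqrt(668)). The squarefree part of 167 is 167 and the squarefree part of 668 is also 167, so sqrt(167) and sqrt(668) are both rational multiples of sqrt(167). Hence Q(sqrt(167)) = Q(sqrt(668)) = Q(sqrt(167)), and the splitting field collapses to a single degree-2 extension with Galois group Z/2Z.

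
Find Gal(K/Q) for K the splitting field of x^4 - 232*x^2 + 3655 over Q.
Gal(K/Q) = V_4 (Klein four-group, Z/2Z × Z/2Z)

f factors as (x^2 - 215)(x^2 - 17), so the splitting field is K = Q(sqrt(215), sqrt(17)). The elements 215, 17, 3655 are all non-squares in Q, so sqrt(215) and sqrt(17) generate independent quadratic extensions. Thus [K:Q] = 4 and Gal(K/Q) is generated by the two order-2 automorphisms sqrt(215) ↦ -sqrt(215) and sqrt(17) ↦ -sqrt(17), giving V_4.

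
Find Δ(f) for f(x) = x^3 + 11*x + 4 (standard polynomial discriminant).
Δ = -5756

For a depressed cubic x^3 + p x + q the discriminant is Δ = -4 p^3 - 27 q^2 = -4*(11)^3 - 27*(4)^2 = -5324 - 432 = -5756.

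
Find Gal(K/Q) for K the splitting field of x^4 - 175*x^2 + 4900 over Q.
Gal(K/Q) = Z/2Z (cyclic of order 2)

f factors as (x^2 - 35)(x^2 - 140), so the splitting field is K = Q(sqrt(35), sqrt(140)). The squarefree part of 35 is 35 and the squarefree part of 140 is also 35, so sqrt(35) and sqrt(140) are both rational multiples of sqrt(35). Hence Q(sqrt(35)) = Q(sqrt(140)) = Q(sqrt(35)), and the splitting field collapses to a single degree-2 extension with Galois group Z/2Z.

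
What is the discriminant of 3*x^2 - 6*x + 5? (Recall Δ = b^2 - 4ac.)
Δ = -24

For a quadratic a x^2 + b x + c the discriminant is Δ = b^2 - 4ac = (-6)^2 - 4*(3)*(5) = 36 - (60) = -24.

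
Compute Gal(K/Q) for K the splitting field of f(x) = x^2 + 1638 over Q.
Gal(K/Q) = Z/2Z (cyclic of order 2)

x^2 + 1638 is irreducible over Q since -1638 is not a rational square. The splitting field Q(sqrt(-1638)) has degree 2 over Q, and its unique nontrivial automorphism is sqrt(-1638) ↦ -sqrt(-1638). Hence Gal(Q(sqrt(-1638))/Q) = Z/2Z.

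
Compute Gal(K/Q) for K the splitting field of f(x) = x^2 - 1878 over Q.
Gal(K/Q) = Z/2Z (cyclic of order 2)

x^2 - 1878 is irreducible over Q since 1878 is not a rational square. The splitting field Q(sqrt(1878)) has degree 2 over Q, and its unique nontrivial automorphism is sqrt(1878) ↦ -sqrt(1878). Hence Gal(Q(sqrt(1878))/Q) = Z/2Z.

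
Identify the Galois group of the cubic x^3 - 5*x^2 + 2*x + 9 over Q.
Gal(K/Q) = S_3 (symmetric group of order 6)

Compute the discriminant of x^3 + (-5)*x^2 + (2)*x + (9): Δ = 761. Since Δ is not a rational square, the Galois group is not contained in A_3; it must be the full S_3 (irreducibility of the cubic rules out anything smaller).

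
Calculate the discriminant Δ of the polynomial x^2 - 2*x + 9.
Δ = -32

For a quadratic a x^2 + b x + c the discriminant is Δ = b^2 - 4ac = (-2)^2 - 4*(1)*(9) = 4 - (36) = -32.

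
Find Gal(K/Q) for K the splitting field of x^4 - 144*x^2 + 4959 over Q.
Gal(K/Q) = V_4 (Klein four-group, Z/2Z × Z/2Z)

f factors as (x^2 - 87)(x^2 - 57), so the splitting field is K = Q(sqrt(87), sqrt(57)). The elements 87, 57, 4959 are all non-squares in Q, so sqrt(87) and sqrt(57) generate independent quadratic extensions. Thus [K:Q] = 4 and Gal(K/Q) is generated by the two order-2 automorphisms sqrt(87) ↦ -sqrt(87) and sqrt(57) ↦ -sqrt(57), giving V_4.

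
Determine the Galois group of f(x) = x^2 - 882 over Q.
Gal(K/Q) = Z/2Z (cyclic of order 2)

x^2 - 882 is irreducible over Q since 882 is not a rational square. The splitting field Q(sqrt(882)) has degree 2 over Q, and its unique nontrivial automorphism is sqrt(882) ↦ -sqrt(882). Hence Gal(Q(sqrt(882))/Q) = Z/2Z.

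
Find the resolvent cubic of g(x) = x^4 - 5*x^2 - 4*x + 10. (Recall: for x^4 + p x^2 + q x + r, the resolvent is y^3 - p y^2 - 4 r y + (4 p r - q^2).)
h(y) = y^3 + 5*y^2 - 40*y - 216

Identify coefficients: p = -5, q = -4, r = 10.
Plug into h(y) = y^3 - p y^2 - 4 r y + (4 p r - q^2):
  h(y) = y^3 - (-5) y^2 - 4*(10) y + (4*(-5)*(10) - (-4)^2)
       = y^3 + (5) y^2 + (-40) y + (-216).
Simplifying: h(y) = y^3 + 5*y^2 - 40*y - 216.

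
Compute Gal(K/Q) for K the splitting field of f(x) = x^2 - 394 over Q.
Gal(K/Q) = Z/2Z (cyclic of order 2)

x^2 - 394 is irreducible over Q since 394 is not a rational square. The splitting field Q(sqrt(394)) has degree 2 over Q, and its unique nontrivial automorphism is sqrt(394) ↦ -sqrt(394). Hence Gal(Q(sqrt(394))/Q) = Z/2Z.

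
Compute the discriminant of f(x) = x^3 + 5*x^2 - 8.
Δ = 2272

For x^3 + a x^2 + b x + c the discriminant is Δ = 18 a b c - 4 a^3 c + a^2 b^2 - 4 b^3 - 27 c^2.
Plug a = 5, b = 0, c = -8:
  18*(5)*(0)*(-8) - 4*(5)^3*(-8) + (5)^2*(0)^2 - 4*(0)^3 - 27*(-8)^2
  = 0 + (4000) + 0 + (0) + (-1728)
  = 2272.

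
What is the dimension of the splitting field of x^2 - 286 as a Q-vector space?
[K:Q] = 2

The polynomial x^2 - 286 is irreducible over Q since 286 is not a perfect square. Its splitting field is Q(sqrt(286)), which has degree 2 over Q.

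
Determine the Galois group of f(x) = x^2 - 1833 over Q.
Gal(K/Q) = Z/2Z (cyclic of order 2)

x^2 - 1833 is irreducible over Q since 1833 is not a rational square. The splitting field Q(sqrt(1833)) has degree 2 over Q, and its unique nontrivial automorphism is sqrt(1833) ↦ -sqrt(1833). Hence Gal(Q(sqrt(1833))/Q) = Z/2Z.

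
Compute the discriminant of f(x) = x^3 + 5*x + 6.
Δ = -1472

For a depressed cubic x^3 + p x + q the discriminant is Δ = -4 p^3 - 27 q^2 = -4*(5)^3 - 27*(6)^2 = -500 - 972 = -1472.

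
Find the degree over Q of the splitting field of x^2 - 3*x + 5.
[K:Q] = 2

The discriminant of x^2 + (-3)*x + (5) is b^2 - 4c = 9 - (20) = -11. Since -11 is not a perfect square in Q, the polynomial is irreducible over Q. Its two roots generate a degree-2 extension, so [K:Q] = 2.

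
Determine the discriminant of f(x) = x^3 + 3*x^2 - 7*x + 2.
Δ = 733

For x^3 + a x^2 + b x + c the discriminant is Δ = 18 a b c - 4 a^3 c + a^2 b^2 - 4 b^3 - 27 c^2.
Plug a = 3, b = -7, c = 2:
  18*(3)*(-7)*(2) - 4*(3)^3*(2) + (3)^2*(-7)^2 - 4*(-7)^3 - 27*(2)^2
  = -756 + (-216) + 441 + (1372) + (-108)
  = 733.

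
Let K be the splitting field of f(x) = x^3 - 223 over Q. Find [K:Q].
[K:Q] = 6

x^3 - 223 has one real root r = 223^(1/3) and two complex roots r*zeta_3, r*zeta_3^2 where zeta_3 = e^(2*pi*i/3). The splitting field is Q(r, zeta_3). [Q(r):Q] = 3 and [Q(zeta_3):Q] = 2 with gcd = 1, so [Q(r, zeta_3):Q] = 3 * 2 = 6.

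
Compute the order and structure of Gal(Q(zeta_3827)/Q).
|Gal(Q(zeta_3827)/Q)| = phi(3827) = 3696; group ≅ (Z/3827Z)^* ≅ Z/42Z × Z/88Z

The n-th cyclotomic polynomial Φ_3827(x) is the minimal polynomial of zeta_3827 over Q and has degree phi(3827) = 3696. So Q(zeta_3827) is a degree-3696 Galois extension with Galois group (Z/3827Z)^*. By CRT, (Z/3827Z)^* ≅ (Z/43Z)^* × (Z/89Z)^*. Each prime-power unit group is (Z/43Z)^* ≅ Z/42Z; (Z/89Z)^* ≅ Z/88Z. Hence Gal(Q(zeta_3827)/Q) ≅ Z/42Z × Z/88Z.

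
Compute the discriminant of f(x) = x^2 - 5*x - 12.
Δ = 73

For a quadratic a x^2 + b x + c the discriminant is Δ = b^2 - 4ac = (-5)^2 - 4*(1)*(-12) = 25 - (-48) = 73.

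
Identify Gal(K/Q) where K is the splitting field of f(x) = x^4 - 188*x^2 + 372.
Gal(K/Q) = V_4 (Klein four-group, Z/2Z × Z/2Z)

f factors as (x^2 - 2)(x^2 - 186), so the splitting field is K = Q(sqrt(2), sqrt(186)). The elements 2, 186, 372 are all non-squares in Q, so sqrt(2) and sqrt(186) generate independent quadratic extensions. Thus [K:Q] = 4 and Gal(K/Q) is generated by the two order-2 automorphisms sqrt(2) ↦ -sqrt(2) and sqrt(186) ↦ -sqrt(186), giving V_4.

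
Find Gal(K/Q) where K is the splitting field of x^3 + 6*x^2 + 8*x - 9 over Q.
Gal(K/Q) = S_3 (symmetric group of order 6)

Compute the discriminant of x^3 + (6)*x^2 + (8)*x + (-9): Δ = -1931. Since Δ is not a rational square, the Galois group is not contained in A_3; it must be the full S_3 (irreducibility of the cubic rules out anything smaller).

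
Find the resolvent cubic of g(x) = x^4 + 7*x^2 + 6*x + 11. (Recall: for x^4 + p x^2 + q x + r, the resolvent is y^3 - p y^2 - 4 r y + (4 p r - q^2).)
h(y) = y^3 - 7*y^2 - 44*y + 272

Identify coefficients: p = 7, q = 6, r = 11.
Plug into h(y) = y^3 - p y^2 - 4 r y + (4 p r - q^2):
  h(y) = y^3 - (7) y^2 - 4*(11) y + (4*(7)*(11) - (6)^2)
       = y^3 + (-7) y^2 + (-44) y + (272).
Simplifying: h(y) = y^3 - 7*y^2 - 44*y + 272.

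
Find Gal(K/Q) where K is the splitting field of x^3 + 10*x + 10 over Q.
Gal(K/Q) = S_3 (symmetric group of order 6)

Compute the discriminant of x^3 + (0)*x^2 + (10)*x + (10): Δ = -6700. Since Δ is not a rational square, the Galois group is not contained in A_3; it must be the full S_3 (irreducibility of the cubic rules out anything smaller).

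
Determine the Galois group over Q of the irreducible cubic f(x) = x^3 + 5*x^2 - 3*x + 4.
Gal(K/Q) = S_3 (symmetric group of order 6)

Compute the discriminant of x^3 + (5)*x^2 + (-3)*x + (4): Δ = -3179. Since Δ is not a rational square, the Galois group is not contained in A_3; it must be the full S_3 (irreducibility of the cubic rules out anything smaller).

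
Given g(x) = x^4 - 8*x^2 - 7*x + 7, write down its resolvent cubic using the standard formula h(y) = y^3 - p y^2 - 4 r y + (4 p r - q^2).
h(y) = y^3 + 8*y^2 - 28*y - 273

Identify coefficients: p = -8, q = -7, r = 7.
Plug into h(y) = y^3 - p y^2 - 4 r y + (4 p r - q^2):
  h(y) = y^3 - (-8) y^2 - 4*(7) y + (4*(-8)*(7) - (-7)^2)
       = y^3 + (8) y^2 + (-28) y + (-273).
Simplifying: h(y) = y^3 + 8*y^2 - 28*y - 273.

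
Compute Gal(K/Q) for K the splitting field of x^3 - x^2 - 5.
Gal(K/Q) = S_3 (symmetric group of order 6)

Compute the discriminant of x^3 + (-1)*x^2 + (0)*x + (-5): Δ = -695. Since Δ is not a rational square, the Galois group is not contained in A_3; it must be the full S_3 (irreducibility of the cubic rules out anything smaller).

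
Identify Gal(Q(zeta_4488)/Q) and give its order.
|Gal(Q(zeta_4488)/Q)| = phi(4488) = 1280; group ≅ (Z/4488Z)^* ≅ Z/2Z × Z/2Z × Z/2Z × Z/10Z × Z/16Z

The n-th cyclotomic polynomial Φ_4488(x) is the minimal polynomial of zeta_4488 over Q and has degree phi(4488) = 1280. So Q(zeta_4488) is a degree-1280 Galois extension with Galois group (Z/4488Z)^*. By CRT, (Z/4488Z)^* ≅ (Z/8Z)^* × (Z/3Z)^* × (Z/11Z)^* × (Z/17Z)^*. Each prime-power unit group is (Z/8Z)^* ≅ Z/2Z × Z/2Z; (Z/3Z)^* ≅ Z/2Z; (Z/11Z)^* ≅ Z/10Z; (Z/17Z)^* ≅ Z/16Z. Hence Gal(Q(zeta_4488)/Q) ≅ Z/2Z × Z/2Z × Z/2Z × Z/10Z × Z/16Z.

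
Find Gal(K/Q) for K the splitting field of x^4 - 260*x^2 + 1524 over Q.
Gal(K/Q) = V_4 (Klein four-group, Z/2Z × Z/2Z)

f factors as (x^2 - 254)(x^2 - 6), so the splitting field is K = Q(sqrt(254), sqrt(6)). The elements 254, 6, 1524 are all non-squares in Q, so sqrt(254) and sqrt(6) generate independent quadratic extensions. Thus [K:Q] = 4 and Gal(K/Q) is generated by the two order-2 automorphisms sqrt(254) ↦ -sqrt(254) and sqrt(6) ↦ -sqrt(6), giving V_4.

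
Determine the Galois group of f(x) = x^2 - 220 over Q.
Gal(K/Q) = Z/2Z (cyclic of order 2)

x^2 - 220 is irreducible over Q since 220 is not a rational square. The splitting field Q(sqrt(220)) has degree 2 over Q, and its unique nontrivial automorphism is sqrt(220) ↦ -sqrt(220). Hence Gal(Q(sqrt(220))/Q) = Z/2Z.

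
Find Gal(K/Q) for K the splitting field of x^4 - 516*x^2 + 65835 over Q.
Gal(K/Q) = V_4 (Klein four-group, Z/2Z × Z/2Z)

f factors as (x^2 - 231)(x^2 - 285), so the splitting field is K = Q(sqrt(231), sqrt(285)). The elements 231, 285, 65835 are all non-squares in Q, so sqrt(231) and sqrt(285) generate independent quadratic extensions. Thus [K:Q] = 4 and Gal(K/Q) is generated by the two order-2 automorphisms sqrt(231) ↦ -sqrt(231) and sqrt(285) ↦ -sqrt(285), giving V_4.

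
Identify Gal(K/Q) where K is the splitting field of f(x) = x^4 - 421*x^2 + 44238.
Gal(K/Q) = V_4 (Klein four-group, Z/2Z × Z/2Z)

f factors as (x^2 - 202)(x^2 - 219), so the splitting field is K = Q(sqrt(202), sqrt(219)). The elements 202, 219, 44238 are all non-squares in Q, so sqrt(202) and sqrt(219) generate independent quadratic extensions. Thus [K:Q] = 4 and Gal(K/Q) is generated by the two order-2 automorphisms sqrt(202) ↦ -sqrt(202) and sqrt(219) ↦ -sqrt(219), giving V_4.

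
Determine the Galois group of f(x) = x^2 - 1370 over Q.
Gal(K/Q) = Z/2Z (cyclic of order 2)

x^2 - 1370 is irreducible over Q since 1370 is not a rational square. The splitting field Q(sqrt(1370)) has degree 2 over Q, and its unique nontrivial automorphism is sqrt(1370) ↦ -sqrt(1370). Hence Gal(Q(sqrt(1370))/Q) = Z/2Z.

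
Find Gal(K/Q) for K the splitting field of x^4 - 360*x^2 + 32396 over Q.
Gal(K/Q) = V_4 (Klein four-group, Z/2Z × Z/2Z)

f factors as (x^2 - 182)(x^2 - 178), so the splitting field is K = Q(sqrt(182), sqrt(178)). The elements 182, 178, 32396 are all non-squares in Q, so sqrt(182) and sqrt(178) generate independent quadratic extensions. Thus [K:Q] = 4 and Gal(K/Q) is generated by the two order-2 automorphisms sqrt(182) ↦ -sqrt(182) and sqrt(178) ↦ -sqrt(178), giving V_4.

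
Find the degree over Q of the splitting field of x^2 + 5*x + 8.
[K:Q] = 2

The discriminant of x^2 + (5)*x + (8) is b^2 - 4c = 25 - (32) = -7. Since -7 is not a perfect square in Q, the polynomial is irreducible over Q. Its two roots generate a degree-2 extension, so [K:Q] = 2.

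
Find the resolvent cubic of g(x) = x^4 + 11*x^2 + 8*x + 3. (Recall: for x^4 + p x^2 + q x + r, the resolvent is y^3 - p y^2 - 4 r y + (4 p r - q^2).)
h(y) = y^3 - 11*y^2 - 12*y + 68

Identify coefficients: p = 11, q = 8, r = 3.
Plug into h(y) = y^3 - p y^2 - 4 r y + (4 p r - q^2):
  h(y) = y^3 - (11) y^2 - 4*(3) y + (4*(11)*(3) - (8)^2)
       = y^3 + (-11) y^2 + (-12) y + (68).
Simplifying: h(y) = y^3 - 11*y^2 - 12*y + 68.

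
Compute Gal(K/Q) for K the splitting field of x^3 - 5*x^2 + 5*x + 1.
Gal(K/Q) = S_3 (symmetric group of order 6)

Compute the discriminant of x^3 + (-5)*x^2 + (5)*x + (1): Δ = 148. Since Δ is not a rational square, the Galois group is not contained in A_3; it must be the full S_3 (irreducibility of the cubic rules out anything smaller).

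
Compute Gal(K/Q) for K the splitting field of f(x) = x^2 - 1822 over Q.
Gal(K/Q) = Z/2Z (cyclic of order 2)

x^2 - 1822 is irreducible over Q since 1822 is not a rational square. The splitting field Q(sqrt(1822)) has degree 2 over Q, and its unique nontrivial automorphism is sqrt(1822) ↦ -sqrt(1822). Hence Gal(Q(sqrt(1822))/Q) = Z/2Z.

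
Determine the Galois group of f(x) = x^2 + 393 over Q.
Gal(K/Q) = Z/2Z (cyclic of order 2)

x^2 + 393 is irreducible over Q since -393 is not a rational square. The splitting field Q(sqrt(-393)) has degree 2 over Q, and its unique nontrivial automorphism is sqrt(-393) ↦ -sqrt(-393). Hence Gal(Q(sqrt(-393))/Q) = Z/2Z.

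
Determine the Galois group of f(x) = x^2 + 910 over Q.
Gal(K/Q) = Z/2Z (cyclic of order 2)

x^2 + 910 is irreducible over Q since -910 is not a rational square. The splitting field Q(sqrt(-910)) has degree 2 over Q, and its unique nontrivial automorphism is sqrt(-910) ↦ -sqrt(-910). Hence Gal(Q(sqrt(-910))/Q) = Z/2Z.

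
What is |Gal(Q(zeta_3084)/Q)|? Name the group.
|Gal(Q(zeta_3084)/Q)| = phi(3084) = 1024; group ≅ (Z/3084Z)^* ≅ Z/2Z × Z/2Z × Z/256Z

The n-th cyclotomic polynomial Φ_3084(x) is the minimal polynomial of zeta_3084 over Q and has degree phi(3084) = 1024. So Q(zeta_3084) is a degree-1024 Galois extension with Galois group (Z/3084Z)^*. By CRT, (Z/3084Z)^* ≅ (Z/4Z)^* × (Z/3Z)^* × (Z/257Z)^*. Each prime-power unit group is (Z/4Z)^* ≅ Z/2Z; (Z/3Z)^* ≅ Z/2Z; (Z/257Z)^* ≅ Z/256Z. Hence Gal(Q(zeta_3084)/Q) ≅ Z/2Z × Z/2Z × Z/256Z.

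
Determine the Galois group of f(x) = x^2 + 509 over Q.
Gal(K/Q) = Z/2Z (cyclic of order 2)

x^2 + 509 is irreducible over Q since -509 is not a rational square. The splitting field Q(sqrt(-509)) has degree 2 over Q, and its unique nontrivial automorphism is sqrt(-509) ↦ -sqrt(-509). Hence Gal(Q(sqrt(-509))/Q) = Z/2Z.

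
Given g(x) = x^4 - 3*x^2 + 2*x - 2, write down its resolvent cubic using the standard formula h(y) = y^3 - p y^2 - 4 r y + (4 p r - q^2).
h(y) = y^3 + 3*y^2 + 8*y + 20

Identify coefficients: p = -3, q = 2, r = -2.
Plug into h(y) = y^3 - p y^2 - 4 r y + (4 p r - q^2):
  h(y) = y^3 - (-3) y^2 - 4*(-2) y + (4*(-3)*(-2) - (2)^2)
       = y^3 + (3) y^2 + (8) y + (20).
Simplifying: h(y) = y^3 + 3*y^2 + 8*y + 20.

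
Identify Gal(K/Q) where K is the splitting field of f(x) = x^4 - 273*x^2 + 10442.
Gal(K/Q) = V_4 (Klein four-group, Z/2Z × Z/2Z)

f factors as (x^2 - 227)(x^2 - 46), so the splitting field is K = Q(sqrt(227), sqrt(46)). The elements 227, 46, 10442 are all non-squares in Q, so sqrt(227) and sqrt(46) generate independent quadratic extensions. Thus [K:Q] = 4 and Gal(K/Q) is generated by the two order-2 automorphisms sqrt(227) ↦ -sqrt(227) and sqrt(46) ↦ -sqrt(46), giving V_4.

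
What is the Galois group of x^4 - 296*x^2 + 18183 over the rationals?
Gal(K/Q) = V_4 (Klein four-group, Z/2Z × Z/2Z)

f factors as (x^2 - 87)(x^2 - 209), so the splitting field is K = Q(sqrt(87), sqrt(209)). The elements 87, 209, 18183 are all non-squares in Q, so sqrt(87) and sqrt(209) generate independent quadratic extensions. Thus [K:Q] = 4 and Gal(K/Q) is generated by the two order-2 automorphisms sqrt(87) ↦ -sqrt(87) and sqrt(209) ↦ -sqrt(209), giving V_4.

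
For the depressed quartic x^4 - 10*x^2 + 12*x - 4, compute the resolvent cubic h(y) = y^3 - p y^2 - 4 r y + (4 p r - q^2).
h(y) = y^3 + 10*y^2 + 16*y + 16

Identify coefficients: p = -10, q = 12, r = -4.
Plug into h(y) = y^3 - p y^2 - 4 r y + (4 p r - q^2):
  h(y) = y^3 - (-10) y^2 - 4*(-4) y + (4*(-10)*(-4) - (12)^2)
       = y^3 + (10) y^2 + (16) y + (16).
Simplifying: h(y) = y^3 + 10*y^2 + 16*y + 16.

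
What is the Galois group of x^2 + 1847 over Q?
Gal(K/Q) = Z/2Z (cyclic of order 2)

x^2 + 1847 is irreducible over Q since -1847 is not a rational square. The splitting field Q(sqrt(-1847)) has degree 2 over Q, and its unique nontrivial automorphism is sqrt(-1847) ↦ -sqrt(-1847). Hence Gal(Q(sqrt(-1847))/Q) = Z/2Z.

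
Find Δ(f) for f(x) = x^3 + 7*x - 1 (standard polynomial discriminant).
Δ = -1399

For a depressed cubic x^3 + p x + q the discriminant is Δ = -4 p^3 - 27 q^2 = -4*(7)^3 - 27*(-1)^2 = -1372 - 27 = -1399.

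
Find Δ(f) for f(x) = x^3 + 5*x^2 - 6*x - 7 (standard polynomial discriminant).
Δ = 7721

For x^3 + a x^2 + b x + c the discriminant is Δ = 18 a b c - 4 a^3 c + a^2 b^2 - 4 b^3 - 27 c^2.
Plug a = 5, b = -6, c = -7:
  18*(5)*(-6)*(-7) - 4*(5)^3*(-7) + (5)^2*(-6)^2 - 4*(-6)^3 - 27*(-7)^2
  = 3780 + (3500) + 900 + (864) + (-1323)
  = 7721.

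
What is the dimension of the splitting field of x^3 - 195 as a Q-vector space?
[K:Q] = 6

x^3 - 195 has one real root r = 195^(1/3) and two complex roots r*zeta_3, r*zeta_3^2 where zeta_3 = e^(2*pi*i/3). The splitting field is Q(r, zeta_3). [Q(r):Q] = 3 and [Q(zeta_3):Q] = 2 with gcd = 1, so [Q(r, zeta_3):Q] = 3 * 2 = 6.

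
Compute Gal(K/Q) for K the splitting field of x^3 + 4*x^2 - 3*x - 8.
Gal(K/Q) = S_3 (symmetric group of order 6)

Compute the discriminant of x^3 + (4)*x^2 + (-3)*x + (-8): Δ = 2300. Since Δ is not a rational square, the Galois group is not contained in A_3; it must be the full S_3 (irreducibility of the cubic rules out anything smaller).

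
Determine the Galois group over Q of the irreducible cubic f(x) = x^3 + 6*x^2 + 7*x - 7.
Gal(K/Q) = S_3 (symmetric group of order 6)

Compute the discriminant of x^3 + (6)*x^2 + (7)*x + (-7): Δ = -175. Since Δ is not a rational square, the Galois group is not contained in A_3; it must be the full S_3 (irreducibility of the cubic rules out anything smaller).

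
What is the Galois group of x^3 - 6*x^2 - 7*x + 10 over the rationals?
Gal(K/Q) = S_3 (symmetric group of order 6)

Compute the discriminant of x^3 + (-6)*x^2 + (-7)*x + (10): Δ = 16636. Since Δ is not a rational square, the Galois group is not contained in A_3; it must be the full S_3 (irreducibility of the cubic rules out anything smaller).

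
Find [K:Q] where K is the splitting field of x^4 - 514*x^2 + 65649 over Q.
[K:Q] = 4

f factors as (x^2 - 277)(x^2 - 237); the splitting field is K = Q(sqrt(277), sqrt(237)). Since 277, 237, and 65649 are all non-squares in Q, the three subfields Q(sqrt(277)), Q(sqrt(237)), Q(sqrt(65649)) are distinct degree-2 extensions, so [K:Q] = 4 (Klein four Galois group).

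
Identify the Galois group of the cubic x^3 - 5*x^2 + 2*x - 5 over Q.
Gal(K/Q) = S_3 (symmetric group of order 6)

Compute the discriminant of x^3 + (-5)*x^2 + (2)*x + (-5): Δ = -2207. Since Δ is not a rational square, the Galois group is not contained in A_3; it must be the full S_3 (irreducibility of the cubic rules out anything smaller).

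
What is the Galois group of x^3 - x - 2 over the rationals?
Gal(K/Q) = S_3 (symmetric group of order 6)

Compute the discriminant of x^3 + (0)*x^2 + (-1)*x + (-2): Δ = -104. Since Δ is not a rational square, the Galois group is not contained in A_3; it must be the full S_3 (irreducibility of the cubic rules out anything smaller).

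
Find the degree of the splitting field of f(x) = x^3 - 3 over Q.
[K:Q] = 6

x^3 - 3 has one real root r = 3^(1/3) and two complex roots r*zeta_3, r*zeta_3^2 where zeta_3 = e^(2*pi*i/3). The splitting field is Q(r, zeta_3). [Q(r):Q] = 3 and [Q(zeta_3):Q] = 2 with gcd = 1, so [Q(r, zeta_3):Q] = 3 * 2 = 6.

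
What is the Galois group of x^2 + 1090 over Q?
Gal(K/Q) = Z/2Z (cyclic of order 2)

x^2 + 1090 is irreducible over Q since -1090 is not a rational square. The splitting field Q(sqrt(-1090)) has degree 2 over Q, and its unique nontrivial automorphism is sqrt(-1090) ↦ -sqrt(-1090). Hence Gal(Q(sqrt(-1090))/Q) = Z/2Z.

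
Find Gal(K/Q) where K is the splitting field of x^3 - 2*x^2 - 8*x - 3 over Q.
Gal(K/Q) = S_3 (symmetric group of order 6)

Compute the discriminant of x^3 + (-2)*x^2 + (-8)*x + (-3): Δ = 1101. Since Δ is not a rational square, the Galois group is not contained in A_3; it must be the full S_3 (irreducibility of the cubic rules out anything smaller).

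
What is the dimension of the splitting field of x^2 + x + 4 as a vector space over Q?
[K:Q] = 2

The discriminant of x^2 + (1)*x + (4) is b^2 - 4c = 1 - (16) = -15. Since -15 is not a perfect square in Q, the polynomial is irreducible over Q. Its two roots generate a degree-2 extension, so [K:Q] = 2.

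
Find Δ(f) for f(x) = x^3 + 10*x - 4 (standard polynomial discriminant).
Δ = -4432

For a depressed cubic x^3 + p x + q the discriminant is Δ = -4 p^3 - 27 q^2 = -4*(10)^3 - 27*(-4)^2 = -4000 - 432 = -4432.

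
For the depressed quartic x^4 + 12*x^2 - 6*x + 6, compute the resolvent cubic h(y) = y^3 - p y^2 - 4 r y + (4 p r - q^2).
h(y) = y^3 - 12*y^2 - 24*y + 252

Identify coefficients: p = 12, q = -6, r = 6.
Plug into h(y) = y^3 - p y^2 - 4 r y + (4 p r - q^2):
  h(y) = y^3 - (12) y^2 - 4*(6) y + (4*(12)*(6) - (-6)^2)
       = y^3 + (-12) y^2 + (-24) y + (252).
Simplifying: h(y) = y^3 - 12*y^2 - 24*y + 252.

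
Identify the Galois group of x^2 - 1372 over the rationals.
Gal(K/Q) = Z/2Z (cyclic of order 2)

x^2 - 1372 is irreducible over Q since 1372 is not a rational square. The splitting field Q(sqrt(1372)) has degree 2 over Q, and its unique nontrivial automorphism is sqrt(1372) ↦ -sqrt(1372). Hence Gal(Q(sqrt(1372))/Q) = Z/2Z.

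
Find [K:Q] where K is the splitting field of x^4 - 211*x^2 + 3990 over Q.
[K:Q] = 4

f factors as (x^2 - 190)(x^2 - 21); the splitting field is K = Q(sqrt(190), sqrt(21)). Since 190, 21, and 3990 are all non-squares in Q, the three subfields Q(sqrt(190)), Q(sqrt(21)), Q(sqrt(3990)) are distinct degree-2 extensions, so [K:Q] = 4 (Klein four Galois group).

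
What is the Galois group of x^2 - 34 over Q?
Gal(K/Q) = Z/2Z (cyclic of order 2)

x^2 - 34 is irreducible over Q since 34 is not a rational square. The splitting field Q(sqrt(34)) has degree 2 over Q, and its unique nontrivial automorphism is sqrt(34) ↦ -sqrt(34). Hence Gal(Q(sqrt(34))/Q) = Z/2Z.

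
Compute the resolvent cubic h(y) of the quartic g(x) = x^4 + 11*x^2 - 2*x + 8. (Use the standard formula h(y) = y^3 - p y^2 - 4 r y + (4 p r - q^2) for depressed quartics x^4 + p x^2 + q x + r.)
h(y) = y^3 - 11*y^2 - 32*y + 348

Identify coefficients: p = 11, q = -2, r = 8.
Plug into h(y) = y^3 - p y^2 - 4 r y + (4 p r - q^2):
  h(y) = y^3 - (11) y^2 - 4*(8) y + (4*(11)*(8) - (-2)^2)
       = y^3 + (-11) y^2 + (-32) y + (348).
Simplifying: h(y) = y^3 - 11*y^2 - 32*y + 348.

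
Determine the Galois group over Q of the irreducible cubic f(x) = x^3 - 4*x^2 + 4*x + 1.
Gal(K/Q) = S_3 (symmetric group of order 6)

Compute the discriminant of x^3 + (-4)*x^2 + (4)*x + (1): Δ = -59. Since Δ is not a rational square, the Galois group is not contained in A_3; it must be the full S_3 (irreducibility of the cubic rules out anything smaller).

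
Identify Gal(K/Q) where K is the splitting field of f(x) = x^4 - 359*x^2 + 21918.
Gal(K/Q) = V_4 (Klein four-group, Z/2Z × Z/2Z)

f factors as (x^2 - 78)(x^2 - 281), so the splitting field is K = Q(sqrt(78), sqrt(281)). The elements 78, 281, 21918 are all non-squares in Q, so sqrt(78) and sqrt(281) generate independent quadratic extensions. Thus [K:Q] = 4 and Gal(K/Q) is generated by the two order-2 automorphisms sqrt(78) ↦ -sqrt(78) and sqrt(281) ↦ -sqrt(281), giving V_4.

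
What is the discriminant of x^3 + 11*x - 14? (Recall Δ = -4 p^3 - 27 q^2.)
Δ = -10616

For a depressed cubic x^3 + p x + q the discriminant is Δ = -4 p^3 - 27 q^2 = -4*(11)^3 - 27*(-14)^2 = -5324 - 5292 = -10616.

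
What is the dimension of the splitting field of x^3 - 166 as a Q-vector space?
[K:Q] = 6

x^3 - 166 has one real root r = 166^(1/3) and two complex roots r*zeta_3, r*zeta_3^2 where zeta_3 = e^(2*pi*i/3). The splitting field is Q(r, zeta_3). [Q(r):Q] = 3 and [Q(zeta_3):Q] = 2 with gcd = 1, so [Q(r, zeta_3):Q] = 3 * 2 = 6.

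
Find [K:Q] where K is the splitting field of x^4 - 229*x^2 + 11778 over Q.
[K:Q] = 4

f factors as (x^2 - 78)(x^2 - 151); the splitting field is K = Q(sqrt(78), sqrt(151)). Since 78, 151, and 11778 are all non-squares in Q, the three subfields Q(sqrt(78)), Q(sqrt(151)), Q(sqrt(11778)) are distinct degree-2 extensions, so [K:Q] = 4 (Klein four Galois group).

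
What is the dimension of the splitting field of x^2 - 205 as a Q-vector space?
[K:Q] = 2

The polynomial x^2 - 205 is irreducible over Q since 205 is not a perfect square. Its splitting field is Q(sqrt(205)), which has degree 2 over Q.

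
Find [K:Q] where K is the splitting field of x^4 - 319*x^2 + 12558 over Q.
[K:Q] = 4

f factors as (x^2 - 46)(x^2 - 273); the splitting field is K = Q(sqrt(46), sqrt(273)). Since 46, 273, and 12558 are all non-squares in Q, the three subfields Q(sqrt(46)), Q(sqrt(273)), Q(sqrt(12558)) are distinct degree-2 extensions, so [K:Q] = 4 (Klein four Galois group).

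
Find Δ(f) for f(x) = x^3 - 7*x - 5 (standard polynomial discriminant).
Δ = 697

For x^3 + a x^2 + b x + c the discriminant is Δ = 18 a b c - 4 a^3 c + a^2 b^2 - 4 b^3 - 27 c^2.
Plug a = 0, b = -7, c = -5:
  18*(0)*(-7)*(-5) - 4*(0)^3*(-5) + (0)^2*(-7)^2 - 4*(-7)^3 - 27*(-5)^2
  = 0 + (0) + 0 + (1372) + (-675)
  = 697.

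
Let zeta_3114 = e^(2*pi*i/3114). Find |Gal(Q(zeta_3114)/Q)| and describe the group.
|Gal(Q(zeta_3114)/Q)| = phi(3114) = 1032; group ≅ (Z/3114Z)^* ≅ Z/6Z × Z/172Z

The n-th cyclotomic polynomial Φ_3114(x) is the minimal polynomial of zeta_3114 over Q and has degree phi(3114) = 1032. So Q(zeta_3114) is a degree-1032 Galois extension with Galois group (Z/3114Z)^*. By CRT, (Z/3114Z)^* ≅ (Z/2Z)^* × (Z/9Z)^* × (Z/173Z)^*. Each prime-power unit group is (Z/2Z)^* ≅ trivial group (order 1); (Z/9Z)^* ≅ Z/6Z; (Z/173Z)^* ≅ Z/172Z. Hence Gal(Q(zeta_3114)/Q) ≅ Z/6Z × Z/172Z.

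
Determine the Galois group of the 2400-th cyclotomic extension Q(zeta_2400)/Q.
|Gal(Q(zeta_2400)/Q)| = phi(2400) = 640; group ≅ (Z/2400Z)^* ≅ Z/2Z × Z/2Z × Z/8Z × Z/20Z

The n-th cyclotomic polynomial Φ_2400(x) is the minimal polynomial of zeta_2400 over Q and has degree phi(2400) = 640. So Q(zeta_2400) is a degree-640 Galois extension with Galois group (Z/2400Z)^*. By CRT, (Z/2400Z)^* ≅ (Z/32Z)^* × (Z/3Z)^* × (Z/25Z)^*. Each prime-power unit group is (Z/32Z)^* ≅ Z/2Z × Z/8Z; (Z/3Z)^* ≅ Z/2Z; (Z/25Z)^* ≅ Z/20Z. Hence Gal(Q(zeta_2400)/Q) ≅ Z/2Z × Z/2Z × Z/8Z × Z/20Z.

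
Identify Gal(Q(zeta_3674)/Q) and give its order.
|Gal(Q(zeta_3674)/Q)| = phi(3674) = 1660; group ≅ (Z/3674Z)^* ≅ Z/10Z × Z/166Z

The n-th cyclotomic polynomial Φ_3674(x) is the minimal polynomial of zeta_3674 over Q and has degree phi(3674) = 1660. So Q(zeta_3674) is a degree-1660 Galois extension with Galois group (Z/3674Z)^*. By CRT, (Z/3674Z)^* ≅ (Z/2Z)^* × (Z/11Z)^* × (Z/167Z)^*. Each prime-power unit group is (Z/2Z)^* ≅ trivial group (order 1); (Z/11Z)^* ≅ Z/10Z; (Z/167Z)^* ≅ Z/166Z. Hence Gal(Q(zeta_3674)/Q) ≅ Z/10Z × Z/166Z.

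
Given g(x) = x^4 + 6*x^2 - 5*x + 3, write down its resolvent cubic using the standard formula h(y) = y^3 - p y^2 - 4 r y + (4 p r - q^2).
h(y) = y^3 - 6*y^2 - 12*y + 47

Identify coefficients: p = 6, q = -5, r = 3.
Plug into h(y) = y^3 - p y^2 - 4 r y + (4 p r - q^2):
  h(y) = y^3 - (6) y^2 - 4*(3) y + (4*(6)*(3) - (-5)^2)
       = y^3 + (-6) y^2 + (-12) y + (47).
Simplifying: h(y) = y^3 - 6*y^2 - 12*y + 47.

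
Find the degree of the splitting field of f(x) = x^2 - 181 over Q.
[K:Q] = 2

The polynomial x^2 - 181 is irreducible over Q since 181 is not a perfect square. Its splitting field is Q(sqrt(181)), which has degree 2 over Q.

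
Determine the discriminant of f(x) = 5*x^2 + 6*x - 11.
Δ = 256

For a quadratic a x^2 + b x + c the discriminant is Δ = b^2 - 4ac = (6)^2 - 4*(5)*(-11) = 36 - (-220) = 256.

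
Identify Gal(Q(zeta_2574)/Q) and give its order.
|Gal(Q(zeta_2574)/Q)| = phi(2574) = 720; group ≅ (Z/2574Z)^* ≅ Z/6Z × Z/10Z × Z/12Z

The n-th cyclotomic polynomial Φ_2574(x) is the minimal polynomial of zeta_2574 over Q and has degree phi(2574) = 720. So Q(zeta_2574) is a degree-720 Galois extension with Galois group (Z/2574Z)^*. By CRT, (Z/2574Z)^* ≅ (Z/2Z)^* × (Z/9Z)^* × (Z/11Z)^* × (Z/13Z)^*. Each prime-power unit group is (Z/2Z)^* ≅ trivial group (order 1); (Z/9Z)^* ≅ Z/6Z; (Z/11Z)^* ≅ Z/10Z; (Z/13Z)^* ≅ Z/12Z. Hence Gal(Q(zeta_2574)/Q) ≅ Z/6Z × Z/10Z × Z/12Z.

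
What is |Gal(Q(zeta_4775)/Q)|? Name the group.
|Gal(Q(zeta_4775)/Q)| = phi(4775) = 3800; group ≅ (Z/4775Z)^* ≅ Z/20Z × Z/190Z

The n-th cyclotomic polynomial Φ_4775(x) is the minimal polynomial of zeta_4775 over Q and has degree phi(4775) = 3800. So Q(zeta_4775) is a degree-3800 Galois extension with Galois group (Z/4775Z)^*. By CRT, (Z/4775Z)^* ≅ (Z/25Z)^* × (Z/191Z)^*. Each prime-power unit group is (Z/25Z)^* ≅ Z/20Z; (Z/191Z)^* ≅ Z/190Z. Hence Gal(Q(zeta_4775)/Q) ≅ Z/20Z × Z/190Z.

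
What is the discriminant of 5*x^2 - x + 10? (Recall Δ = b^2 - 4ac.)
Δ = -199

For a quadratic a x^2 + b x + c the discriminant is Δ = b^2 - 4ac = (-1)^2 - 4*(5)*(10) = 1 - (200) = -199.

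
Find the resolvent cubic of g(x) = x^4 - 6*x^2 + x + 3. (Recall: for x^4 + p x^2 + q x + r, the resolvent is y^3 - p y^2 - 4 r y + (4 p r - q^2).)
h(y) = y^3 + 6*y^2 - 12*y - 73

Identify coefficients: p = -6, q = 1, r = 3.
Plug into h(y) = y^3 - p y^2 - 4 r y + (4 p r - q^2):
  h(y) = y^3 - (-6) y^2 - 4*(3) y + (4*(-6)*(3) - (1)^2)
       = y^3 + (6) y^2 + (-12) y + (-73).
Simplifying: h(y) = y^3 + 6*y^2 - 12*y - 73.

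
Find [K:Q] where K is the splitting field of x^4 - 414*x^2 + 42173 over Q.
[K:Q] = 4

f factors as (x^2 - 233)(x^2 - 181); the splitting field is K = Q(sqrt(233), sqrt(181)). Since 233, 181, and 42173 are all non-squares in Q, the three subfields Q(sqrt(233)), Q(sqrt(181)), Q(sqrt(42173)) are distinct degree-2 extensions, so [K:Q] = 4 (Klein four Galois group).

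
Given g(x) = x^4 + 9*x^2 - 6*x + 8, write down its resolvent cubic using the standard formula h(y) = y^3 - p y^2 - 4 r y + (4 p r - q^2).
h(y) = y^3 - 9*y^2 - 32*y + 252

Identify coefficients: p = 9, q = -6, r = 8.
Plug into h(y) = y^3 - p y^2 - 4 r y + (4 p r - q^2):
  h(y) = y^3 - (9) y^2 - 4*(8) y + (4*(9)*(8) - (-6)^2)
       = y^3 + (-9) y^2 + (-32) y + (252).
Simplifying: h(y) = y^3 - 9*y^2 - 32*y + 252.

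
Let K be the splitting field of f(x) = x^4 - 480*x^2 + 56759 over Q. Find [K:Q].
[K:Q] = 4

f factors as (x^2 - 269)(x^2 - 211); the splitting field is K = Q(sqrt(269), sqrt(211)). Since 269, 211, and 56759 are all non-squares in Q, the three subfields Q(sqrt(269)), Q(sqrt(211)), Q(sqrt(56759)) are distinct degree-2 extensions, so [K:Q] = 4 (Klein four Galois group).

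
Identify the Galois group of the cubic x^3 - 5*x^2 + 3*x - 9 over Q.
Gal(K/Q) = S_3 (symmetric group of order 6)

Compute the discriminant of x^3 + (-5)*x^2 + (3)*x + (-9): Δ = -4140. Since Δ is not a rational square, the Galois group is not contained in A_3; it must be the full S_3 (irreducibility of the cubic rules out anything smaller).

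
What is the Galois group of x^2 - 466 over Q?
Gal(K/Q) = Z/2Z (cyclic of order 2)

x^2 - 466 is irreducible over Q since 466 is not a rational square. The splitting field Q(sqrt(466)) has degree 2 over Q, and its unique nontrivial automorphism is sqrt(466) ↦ -sqrt(466). Hence Gal(Q(sqrt(466))/Q) = Z/2Z.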